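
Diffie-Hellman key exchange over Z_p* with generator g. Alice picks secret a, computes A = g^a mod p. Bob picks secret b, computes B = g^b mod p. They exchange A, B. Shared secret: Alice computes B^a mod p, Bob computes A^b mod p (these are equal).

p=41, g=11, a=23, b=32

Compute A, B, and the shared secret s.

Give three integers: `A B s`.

Answer: 22 18 10

Derivation:
A = 11^23 mod 41  (bits of 23 = 10111)
  bit 0 = 1: r = r^2 * 11 mod 41 = 1^2 * 11 = 1*11 = 11
  bit 1 = 0: r = r^2 mod 41 = 11^2 = 39
  bit 2 = 1: r = r^2 * 11 mod 41 = 39^2 * 11 = 4*11 = 3
  bit 3 = 1: r = r^2 * 11 mod 41 = 3^2 * 11 = 9*11 = 17
  bit 4 = 1: r = r^2 * 11 mod 41 = 17^2 * 11 = 2*11 = 22
  -> A = 22
B = 11^32 mod 41  (bits of 32 = 100000)
  bit 0 = 1: r = r^2 * 11 mod 41 = 1^2 * 11 = 1*11 = 11
  bit 1 = 0: r = r^2 mod 41 = 11^2 = 39
  bit 2 = 0: r = r^2 mod 41 = 39^2 = 4
  bit 3 = 0: r = r^2 mod 41 = 4^2 = 16
  bit 4 = 0: r = r^2 mod 41 = 16^2 = 10
  bit 5 = 0: r = r^2 mod 41 = 10^2 = 18
  -> B = 18
s = B^a = 18^23 mod 41  (bits of 23 = 10111)
  bit 0 = 1: r = r^2 * 18 mod 41 = 1^2 * 18 = 1*18 = 18
  bit 1 = 0: r = r^2 mod 41 = 18^2 = 37
  bit 2 = 1: r = r^2 * 18 mod 41 = 37^2 * 18 = 16*18 = 1
  bit 3 = 1: r = r^2 * 18 mod 41 = 1^2 * 18 = 1*18 = 18
  bit 4 = 1: r = r^2 * 18 mod 41 = 18^2 * 18 = 37*18 = 10
  -> s = B^a = 10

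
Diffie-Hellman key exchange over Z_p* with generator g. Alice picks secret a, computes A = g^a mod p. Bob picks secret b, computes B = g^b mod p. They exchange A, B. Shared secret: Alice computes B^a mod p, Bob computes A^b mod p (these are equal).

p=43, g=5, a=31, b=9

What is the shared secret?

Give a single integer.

A = 5^31 mod 43  (bits of 31 = 11111)
  bit 0 = 1: r = r^2 * 5 mod 43 = 1^2 * 5 = 1*5 = 5
  bit 1 = 1: r = r^2 * 5 mod 43 = 5^2 * 5 = 25*5 = 39
  bit 2 = 1: r = r^2 * 5 mod 43 = 39^2 * 5 = 16*5 = 37
  bit 3 = 1: r = r^2 * 5 mod 43 = 37^2 * 5 = 36*5 = 8
  bit 4 = 1: r = r^2 * 5 mod 43 = 8^2 * 5 = 21*5 = 19
  -> A = 19
B = 5^9 mod 43  (bits of 9 = 1001)
  bit 0 = 1: r = r^2 * 5 mod 43 = 1^2 * 5 = 1*5 = 5
  bit 1 = 0: r = r^2 mod 43 = 5^2 = 25
  bit 2 = 0: r = r^2 mod 43 = 25^2 = 23
  bit 3 = 1: r = r^2 * 5 mod 43 = 23^2 * 5 = 13*5 = 22
  -> B = 22
s = B^a = 22^31 mod 43  (bits of 31 = 11111)
  bit 0 = 1: r = r^2 * 22 mod 43 = 1^2 * 22 = 1*22 = 22
  bit 1 = 1: r = r^2 * 22 mod 43 = 22^2 * 22 = 11*22 = 27
  bit 2 = 1: r = r^2 * 22 mod 43 = 27^2 * 22 = 41*22 = 42
  bit 3 = 1: r = r^2 * 22 mod 43 = 42^2 * 22 = 1*22 = 22
  bit 4 = 1: r = r^2 * 22 mod 43 = 22^2 * 22 = 11*22 = 27
  -> s = B^a = 27

Answer: 27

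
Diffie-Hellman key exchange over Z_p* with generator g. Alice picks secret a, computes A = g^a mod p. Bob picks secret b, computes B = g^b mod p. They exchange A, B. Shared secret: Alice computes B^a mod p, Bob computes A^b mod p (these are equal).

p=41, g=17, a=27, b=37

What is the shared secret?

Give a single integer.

A = 17^27 mod 41  (bits of 27 = 11011)
  bit 0 = 1: r = r^2 * 17 mod 41 = 1^2 * 17 = 1*17 = 17
  bit 1 = 1: r = r^2 * 17 mod 41 = 17^2 * 17 = 2*17 = 34
  bit 2 = 0: r = r^2 mod 41 = 34^2 = 8
  bit 3 = 1: r = r^2 * 17 mod 41 = 8^2 * 17 = 23*17 = 22
  bit 4 = 1: r = r^2 * 17 mod 41 = 22^2 * 17 = 33*17 = 28
  -> A = 28
B = 17^37 mod 41  (bits of 37 = 100101)
  bit 0 = 1: r = r^2 * 17 mod 41 = 1^2 * 17 = 1*17 = 17
  bit 1 = 0: r = r^2 mod 41 = 17^2 = 2
  bit 2 = 0: r = r^2 mod 41 = 2^2 = 4
  bit 3 = 1: r = r^2 * 17 mod 41 = 4^2 * 17 = 16*17 = 26
  bit 4 = 0: r = r^2 mod 41 = 26^2 = 20
  bit 5 = 1: r = r^2 * 17 mod 41 = 20^2 * 17 = 31*17 = 35
  -> B = 35
s = B^a = 35^27 mod 41  (bits of 27 = 11011)
  bit 0 = 1: r = r^2 * 35 mod 41 = 1^2 * 35 = 1*35 = 35
  bit 1 = 1: r = r^2 * 35 mod 41 = 35^2 * 35 = 36*35 = 30
  bit 2 = 0: r = r^2 mod 41 = 30^2 = 39
  bit 3 = 1: r = r^2 * 35 mod 41 = 39^2 * 35 = 4*35 = 17
  bit 4 = 1: r = r^2 * 35 mod 41 = 17^2 * 35 = 2*35 = 29
  -> s = B^a = 29

Answer: 29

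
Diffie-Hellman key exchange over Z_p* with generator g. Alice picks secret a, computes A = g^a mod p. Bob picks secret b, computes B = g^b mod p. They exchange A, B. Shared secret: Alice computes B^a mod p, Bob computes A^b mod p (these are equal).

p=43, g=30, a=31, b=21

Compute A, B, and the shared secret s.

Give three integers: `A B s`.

A = 30^31 mod 43  (bits of 31 = 11111)
  bit 0 = 1: r = r^2 * 30 mod 43 = 1^2 * 30 = 1*30 = 30
  bit 1 = 1: r = r^2 * 30 mod 43 = 30^2 * 30 = 40*30 = 39
  bit 2 = 1: r = r^2 * 30 mod 43 = 39^2 * 30 = 16*30 = 7
  bit 3 = 1: r = r^2 * 30 mod 43 = 7^2 * 30 = 6*30 = 8
  bit 4 = 1: r = r^2 * 30 mod 43 = 8^2 * 30 = 21*30 = 28
  -> A = 28
B = 30^21 mod 43  (bits of 21 = 10101)
  bit 0 = 1: r = r^2 * 30 mod 43 = 1^2 * 30 = 1*30 = 30
  bit 1 = 0: r = r^2 mod 43 = 30^2 = 40
  bit 2 = 1: r = r^2 * 30 mod 43 = 40^2 * 30 = 9*30 = 12
  bit 3 = 0: r = r^2 mod 43 = 12^2 = 15
  bit 4 = 1: r = r^2 * 30 mod 43 = 15^2 * 30 = 10*30 = 42
  -> B = 42
s = B^a = 42^31 mod 43  (bits of 31 = 11111)
  bit 0 = 1: r = r^2 * 42 mod 43 = 1^2 * 42 = 1*42 = 42
  bit 1 = 1: r = r^2 * 42 mod 43 = 42^2 * 42 = 1*42 = 42
  bit 2 = 1: r = r^2 * 42 mod 43 = 42^2 * 42 = 1*42 = 42
  bit 3 = 1: r = r^2 * 42 mod 43 = 42^2 * 42 = 1*42 = 42
  bit 4 = 1: r = r^2 * 42 mod 43 = 42^2 * 42 = 1*42 = 42
  -> s = B^a = 42

Answer: 28 42 42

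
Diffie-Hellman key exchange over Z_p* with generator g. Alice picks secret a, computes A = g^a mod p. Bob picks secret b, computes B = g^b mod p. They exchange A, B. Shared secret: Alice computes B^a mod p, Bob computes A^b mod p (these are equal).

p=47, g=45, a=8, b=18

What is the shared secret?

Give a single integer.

Answer: 17

Derivation:
A = 45^8 mod 47  (bits of 8 = 1000)
  bit 0 = 1: r = r^2 * 45 mod 47 = 1^2 * 45 = 1*45 = 45
  bit 1 = 0: r = r^2 mod 47 = 45^2 = 4
  bit 2 = 0: r = r^2 mod 47 = 4^2 = 16
  bit 3 = 0: r = r^2 mod 47 = 16^2 = 21
  -> A = 21
B = 45^18 mod 47  (bits of 18 = 10010)
  bit 0 = 1: r = r^2 * 45 mod 47 = 1^2 * 45 = 1*45 = 45
  bit 1 = 0: r = r^2 mod 47 = 45^2 = 4
  bit 2 = 0: r = r^2 mod 47 = 4^2 = 16
  bit 3 = 1: r = r^2 * 45 mod 47 = 16^2 * 45 = 21*45 = 5
  bit 4 = 0: r = r^2 mod 47 = 5^2 = 25
  -> B = 25
s = B^a = 25^8 mod 47  (bits of 8 = 1000)
  bit 0 = 1: r = r^2 * 25 mod 47 = 1^2 * 25 = 1*25 = 25
  bit 1 = 0: r = r^2 mod 47 = 25^2 = 14
  bit 2 = 0: r = r^2 mod 47 = 14^2 = 8
  bit 3 = 0: r = r^2 mod 47 = 8^2 = 17
  -> s = B^a = 17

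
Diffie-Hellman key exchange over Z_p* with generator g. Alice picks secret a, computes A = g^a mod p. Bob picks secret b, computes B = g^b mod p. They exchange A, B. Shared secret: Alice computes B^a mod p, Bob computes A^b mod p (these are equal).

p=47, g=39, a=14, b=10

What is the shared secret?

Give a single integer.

Answer: 17

Derivation:
A = 39^14 mod 47  (bits of 14 = 1110)
  bit 0 = 1: r = r^2 * 39 mod 47 = 1^2 * 39 = 1*39 = 39
  bit 1 = 1: r = r^2 * 39 mod 47 = 39^2 * 39 = 17*39 = 5
  bit 2 = 1: r = r^2 * 39 mod 47 = 5^2 * 39 = 25*39 = 35
  bit 3 = 0: r = r^2 mod 47 = 35^2 = 3
  -> A = 3
B = 39^10 mod 47  (bits of 10 = 1010)
  bit 0 = 1: r = r^2 * 39 mod 47 = 1^2 * 39 = 1*39 = 39
  bit 1 = 0: r = r^2 mod 47 = 39^2 = 17
  bit 2 = 1: r = r^2 * 39 mod 47 = 17^2 * 39 = 7*39 = 38
  bit 3 = 0: r = r^2 mod 47 = 38^2 = 34
  -> B = 34
s = B^a = 34^14 mod 47  (bits of 14 = 1110)
  bit 0 = 1: r = r^2 * 34 mod 47 = 1^2 * 34 = 1*34 = 34
  bit 1 = 1: r = r^2 * 34 mod 47 = 34^2 * 34 = 28*34 = 12
  bit 2 = 1: r = r^2 * 34 mod 47 = 12^2 * 34 = 3*34 = 8
  bit 3 = 0: r = r^2 mod 47 = 8^2 = 17
  -> s = B^a = 17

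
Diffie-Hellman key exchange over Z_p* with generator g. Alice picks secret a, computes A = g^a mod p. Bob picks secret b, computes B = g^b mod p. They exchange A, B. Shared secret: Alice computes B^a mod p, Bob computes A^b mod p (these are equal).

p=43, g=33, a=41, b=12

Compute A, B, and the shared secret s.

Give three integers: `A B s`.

A = 33^41 mod 43  (bits of 41 = 101001)
  bit 0 = 1: r = r^2 * 33 mod 43 = 1^2 * 33 = 1*33 = 33
  bit 1 = 0: r = r^2 mod 43 = 33^2 = 14
  bit 2 = 1: r = r^2 * 33 mod 43 = 14^2 * 33 = 24*33 = 18
  bit 3 = 0: r = r^2 mod 43 = 18^2 = 23
  bit 4 = 0: r = r^2 mod 43 = 23^2 = 13
  bit 5 = 1: r = r^2 * 33 mod 43 = 13^2 * 33 = 40*33 = 30
  -> A = 30
B = 33^12 mod 43  (bits of 12 = 1100)
  bit 0 = 1: r = r^2 * 33 mod 43 = 1^2 * 33 = 1*33 = 33
  bit 1 = 1: r = r^2 * 33 mod 43 = 33^2 * 33 = 14*33 = 32
  bit 2 = 0: r = r^2 mod 43 = 32^2 = 35
  bit 3 = 0: r = r^2 mod 43 = 35^2 = 21
  -> B = 21
s = B^a = 21^41 mod 43  (bits of 41 = 101001)
  bit 0 = 1: r = r^2 * 21 mod 43 = 1^2 * 21 = 1*21 = 21
  bit 1 = 0: r = r^2 mod 43 = 21^2 = 11
  bit 2 = 1: r = r^2 * 21 mod 43 = 11^2 * 21 = 35*21 = 4
  bit 3 = 0: r = r^2 mod 43 = 4^2 = 16
  bit 4 = 0: r = r^2 mod 43 = 16^2 = 41
  bit 5 = 1: r = r^2 * 21 mod 43 = 41^2 * 21 = 4*21 = 41
  -> s = B^a = 41

Answer: 30 21 41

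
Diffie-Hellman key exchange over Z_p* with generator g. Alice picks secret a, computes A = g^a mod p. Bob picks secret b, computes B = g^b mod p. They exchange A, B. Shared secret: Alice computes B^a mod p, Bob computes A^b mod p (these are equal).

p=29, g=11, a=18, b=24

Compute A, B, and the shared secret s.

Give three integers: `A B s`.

A = 11^18 mod 29  (bits of 18 = 10010)
  bit 0 = 1: r = r^2 * 11 mod 29 = 1^2 * 11 = 1*11 = 11
  bit 1 = 0: r = r^2 mod 29 = 11^2 = 5
  bit 2 = 0: r = r^2 mod 29 = 5^2 = 25
  bit 3 = 1: r = r^2 * 11 mod 29 = 25^2 * 11 = 16*11 = 2
  bit 4 = 0: r = r^2 mod 29 = 2^2 = 4
  -> A = 4
B = 11^24 mod 29  (bits of 24 = 11000)
  bit 0 = 1: r = r^2 * 11 mod 29 = 1^2 * 11 = 1*11 = 11
  bit 1 = 1: r = r^2 * 11 mod 29 = 11^2 * 11 = 5*11 = 26
  bit 2 = 0: r = r^2 mod 29 = 26^2 = 9
  bit 3 = 0: r = r^2 mod 29 = 9^2 = 23
  bit 4 = 0: r = r^2 mod 29 = 23^2 = 7
  -> B = 7
s = B^a = 7^18 mod 29  (bits of 18 = 10010)
  bit 0 = 1: r = r^2 * 7 mod 29 = 1^2 * 7 = 1*7 = 7
  bit 1 = 0: r = r^2 mod 29 = 7^2 = 20
  bit 2 = 0: r = r^2 mod 29 = 20^2 = 23
  bit 3 = 1: r = r^2 * 7 mod 29 = 23^2 * 7 = 7*7 = 20
  bit 4 = 0: r = r^2 mod 29 = 20^2 = 23
  -> s = B^a = 23

Answer: 4 7 23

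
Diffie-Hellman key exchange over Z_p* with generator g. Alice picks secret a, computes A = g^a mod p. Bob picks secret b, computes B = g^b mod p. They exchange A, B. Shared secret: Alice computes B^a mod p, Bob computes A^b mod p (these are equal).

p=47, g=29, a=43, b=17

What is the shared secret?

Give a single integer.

Answer: 40

Derivation:
A = 29^43 mod 47  (bits of 43 = 101011)
  bit 0 = 1: r = r^2 * 29 mod 47 = 1^2 * 29 = 1*29 = 29
  bit 1 = 0: r = r^2 mod 47 = 29^2 = 42
  bit 2 = 1: r = r^2 * 29 mod 47 = 42^2 * 29 = 25*29 = 20
  bit 3 = 0: r = r^2 mod 47 = 20^2 = 24
  bit 4 = 1: r = r^2 * 29 mod 47 = 24^2 * 29 = 12*29 = 19
  bit 5 = 1: r = r^2 * 29 mod 47 = 19^2 * 29 = 32*29 = 35
  -> A = 35
B = 29^17 mod 47  (bits of 17 = 10001)
  bit 0 = 1: r = r^2 * 29 mod 47 = 1^2 * 29 = 1*29 = 29
  bit 1 = 0: r = r^2 mod 47 = 29^2 = 42
  bit 2 = 0: r = r^2 mod 47 = 42^2 = 25
  bit 3 = 0: r = r^2 mod 47 = 25^2 = 14
  bit 4 = 1: r = r^2 * 29 mod 47 = 14^2 * 29 = 8*29 = 44
  -> B = 44
s = B^a = 44^43 mod 47  (bits of 43 = 101011)
  bit 0 = 1: r = r^2 * 44 mod 47 = 1^2 * 44 = 1*44 = 44
  bit 1 = 0: r = r^2 mod 47 = 44^2 = 9
  bit 2 = 1: r = r^2 * 44 mod 47 = 9^2 * 44 = 34*44 = 39
  bit 3 = 0: r = r^2 mod 47 = 39^2 = 17
  bit 4 = 1: r = r^2 * 44 mod 47 = 17^2 * 44 = 7*44 = 26
  bit 5 = 1: r = r^2 * 44 mod 47 = 26^2 * 44 = 18*44 = 40
  -> s = B^a = 40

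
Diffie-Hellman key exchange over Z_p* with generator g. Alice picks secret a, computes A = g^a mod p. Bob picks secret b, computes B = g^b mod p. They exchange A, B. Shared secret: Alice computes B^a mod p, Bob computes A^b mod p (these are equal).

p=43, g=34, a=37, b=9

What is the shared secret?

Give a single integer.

Answer: 22

Derivation:
A = 34^37 mod 43  (bits of 37 = 100101)
  bit 0 = 1: r = r^2 * 34 mod 43 = 1^2 * 34 = 1*34 = 34
  bit 1 = 0: r = r^2 mod 43 = 34^2 = 38
  bit 2 = 0: r = r^2 mod 43 = 38^2 = 25
  bit 3 = 1: r = r^2 * 34 mod 43 = 25^2 * 34 = 23*34 = 8
  bit 4 = 0: r = r^2 mod 43 = 8^2 = 21
  bit 5 = 1: r = r^2 * 34 mod 43 = 21^2 * 34 = 11*34 = 30
  -> A = 30
B = 34^9 mod 43  (bits of 9 = 1001)
  bit 0 = 1: r = r^2 * 34 mod 43 = 1^2 * 34 = 1*34 = 34
  bit 1 = 0: r = r^2 mod 43 = 34^2 = 38
  bit 2 = 0: r = r^2 mod 43 = 38^2 = 25
  bit 3 = 1: r = r^2 * 34 mod 43 = 25^2 * 34 = 23*34 = 8
  -> B = 8
s = B^a = 8^37 mod 43  (bits of 37 = 100101)
  bit 0 = 1: r = r^2 * 8 mod 43 = 1^2 * 8 = 1*8 = 8
  bit 1 = 0: r = r^2 mod 43 = 8^2 = 21
  bit 2 = 0: r = r^2 mod 43 = 21^2 = 11
  bit 3 = 1: r = r^2 * 8 mod 43 = 11^2 * 8 = 35*8 = 22
  bit 4 = 0: r = r^2 mod 43 = 22^2 = 11
  bit 5 = 1: r = r^2 * 8 mod 43 = 11^2 * 8 = 35*8 = 22
  -> s = B^a = 22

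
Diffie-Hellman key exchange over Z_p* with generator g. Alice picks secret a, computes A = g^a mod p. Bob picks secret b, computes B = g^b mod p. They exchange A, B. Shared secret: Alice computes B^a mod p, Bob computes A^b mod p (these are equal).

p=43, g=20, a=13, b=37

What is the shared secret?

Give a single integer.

A = 20^13 mod 43  (bits of 13 = 1101)
  bit 0 = 1: r = r^2 * 20 mod 43 = 1^2 * 20 = 1*20 = 20
  bit 1 = 1: r = r^2 * 20 mod 43 = 20^2 * 20 = 13*20 = 2
  bit 2 = 0: r = r^2 mod 43 = 2^2 = 4
  bit 3 = 1: r = r^2 * 20 mod 43 = 4^2 * 20 = 16*20 = 19
  -> A = 19
B = 20^37 mod 43  (bits of 37 = 100101)
  bit 0 = 1: r = r^2 * 20 mod 43 = 1^2 * 20 = 1*20 = 20
  bit 1 = 0: r = r^2 mod 43 = 20^2 = 13
  bit 2 = 0: r = r^2 mod 43 = 13^2 = 40
  bit 3 = 1: r = r^2 * 20 mod 43 = 40^2 * 20 = 9*20 = 8
  bit 4 = 0: r = r^2 mod 43 = 8^2 = 21
  bit 5 = 1: r = r^2 * 20 mod 43 = 21^2 * 20 = 11*20 = 5
  -> B = 5
s = B^a = 5^13 mod 43  (bits of 13 = 1101)
  bit 0 = 1: r = r^2 * 5 mod 43 = 1^2 * 5 = 1*5 = 5
  bit 1 = 1: r = r^2 * 5 mod 43 = 5^2 * 5 = 25*5 = 39
  bit 2 = 0: r = r^2 mod 43 = 39^2 = 16
  bit 3 = 1: r = r^2 * 5 mod 43 = 16^2 * 5 = 41*5 = 33
  -> s = B^a = 33

Answer: 33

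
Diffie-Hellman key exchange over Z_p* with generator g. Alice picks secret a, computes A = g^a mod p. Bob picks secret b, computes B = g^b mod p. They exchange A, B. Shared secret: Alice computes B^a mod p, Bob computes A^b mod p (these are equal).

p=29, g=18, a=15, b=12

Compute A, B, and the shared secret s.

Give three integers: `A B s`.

A = 18^15 mod 29  (bits of 15 = 1111)
  bit 0 = 1: r = r^2 * 18 mod 29 = 1^2 * 18 = 1*18 = 18
  bit 1 = 1: r = r^2 * 18 mod 29 = 18^2 * 18 = 5*18 = 3
  bit 2 = 1: r = r^2 * 18 mod 29 = 3^2 * 18 = 9*18 = 17
  bit 3 = 1: r = r^2 * 18 mod 29 = 17^2 * 18 = 28*18 = 11
  -> A = 11
B = 18^12 mod 29  (bits of 12 = 1100)
  bit 0 = 1: r = r^2 * 18 mod 29 = 1^2 * 18 = 1*18 = 18
  bit 1 = 1: r = r^2 * 18 mod 29 = 18^2 * 18 = 5*18 = 3
  bit 2 = 0: r = r^2 mod 29 = 3^2 = 9
  bit 3 = 0: r = r^2 mod 29 = 9^2 = 23
  -> B = 23
s = B^a = 23^15 mod 29  (bits of 15 = 1111)
  bit 0 = 1: r = r^2 * 23 mod 29 = 1^2 * 23 = 1*23 = 23
  bit 1 = 1: r = r^2 * 23 mod 29 = 23^2 * 23 = 7*23 = 16
  bit 2 = 1: r = r^2 * 23 mod 29 = 16^2 * 23 = 24*23 = 1
  bit 3 = 1: r = r^2 * 23 mod 29 = 1^2 * 23 = 1*23 = 23
  -> s = B^a = 23

Answer: 11 23 23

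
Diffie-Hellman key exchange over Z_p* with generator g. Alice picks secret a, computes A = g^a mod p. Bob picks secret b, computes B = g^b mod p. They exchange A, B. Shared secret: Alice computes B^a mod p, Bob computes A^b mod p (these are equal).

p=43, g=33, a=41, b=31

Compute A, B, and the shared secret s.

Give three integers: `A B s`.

Answer: 30 20 28

Derivation:
A = 33^41 mod 43  (bits of 41 = 101001)
  bit 0 = 1: r = r^2 * 33 mod 43 = 1^2 * 33 = 1*33 = 33
  bit 1 = 0: r = r^2 mod 43 = 33^2 = 14
  bit 2 = 1: r = r^2 * 33 mod 43 = 14^2 * 33 = 24*33 = 18
  bit 3 = 0: r = r^2 mod 43 = 18^2 = 23
  bit 4 = 0: r = r^2 mod 43 = 23^2 = 13
  bit 5 = 1: r = r^2 * 33 mod 43 = 13^2 * 33 = 40*33 = 30
  -> A = 30
B = 33^31 mod 43  (bits of 31 = 11111)
  bit 0 = 1: r = r^2 * 33 mod 43 = 1^2 * 33 = 1*33 = 33
  bit 1 = 1: r = r^2 * 33 mod 43 = 33^2 * 33 = 14*33 = 32
  bit 2 = 1: r = r^2 * 33 mod 43 = 32^2 * 33 = 35*33 = 37
  bit 3 = 1: r = r^2 * 33 mod 43 = 37^2 * 33 = 36*33 = 27
  bit 4 = 1: r = r^2 * 33 mod 43 = 27^2 * 33 = 41*33 = 20
  -> B = 20
s = B^a = 20^41 mod 43  (bits of 41 = 101001)
  bit 0 = 1: r = r^2 * 20 mod 43 = 1^2 * 20 = 1*20 = 20
  bit 1 = 0: r = r^2 mod 43 = 20^2 = 13
  bit 2 = 1: r = r^2 * 20 mod 43 = 13^2 * 20 = 40*20 = 26
  bit 3 = 0: r = r^2 mod 43 = 26^2 = 31
  bit 4 = 0: r = r^2 mod 43 = 31^2 = 15
  bit 5 = 1: r = r^2 * 20 mod 43 = 15^2 * 20 = 10*20 = 28
  -> s = B^a = 28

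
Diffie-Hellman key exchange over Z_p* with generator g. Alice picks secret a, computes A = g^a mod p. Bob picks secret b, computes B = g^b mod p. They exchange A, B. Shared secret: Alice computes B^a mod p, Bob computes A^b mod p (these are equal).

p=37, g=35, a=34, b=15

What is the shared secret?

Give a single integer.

A = 35^34 mod 37  (bits of 34 = 100010)
  bit 0 = 1: r = r^2 * 35 mod 37 = 1^2 * 35 = 1*35 = 35
  bit 1 = 0: r = r^2 mod 37 = 35^2 = 4
  bit 2 = 0: r = r^2 mod 37 = 4^2 = 16
  bit 3 = 0: r = r^2 mod 37 = 16^2 = 34
  bit 4 = 1: r = r^2 * 35 mod 37 = 34^2 * 35 = 9*35 = 19
  bit 5 = 0: r = r^2 mod 37 = 19^2 = 28
  -> A = 28
B = 35^15 mod 37  (bits of 15 = 1111)
  bit 0 = 1: r = r^2 * 35 mod 37 = 1^2 * 35 = 1*35 = 35
  bit 1 = 1: r = r^2 * 35 mod 37 = 35^2 * 35 = 4*35 = 29
  bit 2 = 1: r = r^2 * 35 mod 37 = 29^2 * 35 = 27*35 = 20
  bit 3 = 1: r = r^2 * 35 mod 37 = 20^2 * 35 = 30*35 = 14
  -> B = 14
s = B^a = 14^34 mod 37  (bits of 34 = 100010)
  bit 0 = 1: r = r^2 * 14 mod 37 = 1^2 * 14 = 1*14 = 14
  bit 1 = 0: r = r^2 mod 37 = 14^2 = 11
  bit 2 = 0: r = r^2 mod 37 = 11^2 = 10
  bit 3 = 0: r = r^2 mod 37 = 10^2 = 26
  bit 4 = 1: r = r^2 * 14 mod 37 = 26^2 * 14 = 10*14 = 29
  bit 5 = 0: r = r^2 mod 37 = 29^2 = 27
  -> s = B^a = 27

Answer: 27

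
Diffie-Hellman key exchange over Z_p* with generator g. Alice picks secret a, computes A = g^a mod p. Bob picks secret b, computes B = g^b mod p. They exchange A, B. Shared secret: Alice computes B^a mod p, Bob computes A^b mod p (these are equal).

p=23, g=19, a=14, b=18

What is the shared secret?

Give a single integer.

A = 19^14 mod 23  (bits of 14 = 1110)
  bit 0 = 1: r = r^2 * 19 mod 23 = 1^2 * 19 = 1*19 = 19
  bit 1 = 1: r = r^2 * 19 mod 23 = 19^2 * 19 = 16*19 = 5
  bit 2 = 1: r = r^2 * 19 mod 23 = 5^2 * 19 = 2*19 = 15
  bit 3 = 0: r = r^2 mod 23 = 15^2 = 18
  -> A = 18
B = 19^18 mod 23  (bits of 18 = 10010)
  bit 0 = 1: r = r^2 * 19 mod 23 = 1^2 * 19 = 1*19 = 19
  bit 1 = 0: r = r^2 mod 23 = 19^2 = 16
  bit 2 = 0: r = r^2 mod 23 = 16^2 = 3
  bit 3 = 1: r = r^2 * 19 mod 23 = 3^2 * 19 = 9*19 = 10
  bit 4 = 0: r = r^2 mod 23 = 10^2 = 8
  -> B = 8
s = B^a = 8^14 mod 23  (bits of 14 = 1110)
  bit 0 = 1: r = r^2 * 8 mod 23 = 1^2 * 8 = 1*8 = 8
  bit 1 = 1: r = r^2 * 8 mod 23 = 8^2 * 8 = 18*8 = 6
  bit 2 = 1: r = r^2 * 8 mod 23 = 6^2 * 8 = 13*8 = 12
  bit 3 = 0: r = r^2 mod 23 = 12^2 = 6
  -> s = B^a = 6

Answer: 6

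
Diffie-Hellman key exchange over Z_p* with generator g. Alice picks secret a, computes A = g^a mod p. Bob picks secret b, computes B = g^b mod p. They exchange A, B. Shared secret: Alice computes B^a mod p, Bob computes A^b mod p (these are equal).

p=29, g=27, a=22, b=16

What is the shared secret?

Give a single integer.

A = 27^22 mod 29  (bits of 22 = 10110)
  bit 0 = 1: r = r^2 * 27 mod 29 = 1^2 * 27 = 1*27 = 27
  bit 1 = 0: r = r^2 mod 29 = 27^2 = 4
  bit 2 = 1: r = r^2 * 27 mod 29 = 4^2 * 27 = 16*27 = 26
  bit 3 = 1: r = r^2 * 27 mod 29 = 26^2 * 27 = 9*27 = 11
  bit 4 = 0: r = r^2 mod 29 = 11^2 = 5
  -> A = 5
B = 27^16 mod 29  (bits of 16 = 10000)
  bit 0 = 1: r = r^2 * 27 mod 29 = 1^2 * 27 = 1*27 = 27
  bit 1 = 0: r = r^2 mod 29 = 27^2 = 4
  bit 2 = 0: r = r^2 mod 29 = 4^2 = 16
  bit 3 = 0: r = r^2 mod 29 = 16^2 = 24
  bit 4 = 0: r = r^2 mod 29 = 24^2 = 25
  -> B = 25
s = B^a = 25^22 mod 29  (bits of 22 = 10110)
  bit 0 = 1: r = r^2 * 25 mod 29 = 1^2 * 25 = 1*25 = 25
  bit 1 = 0: r = r^2 mod 29 = 25^2 = 16
  bit 2 = 1: r = r^2 * 25 mod 29 = 16^2 * 25 = 24*25 = 20
  bit 3 = 1: r = r^2 * 25 mod 29 = 20^2 * 25 = 23*25 = 24
  bit 4 = 0: r = r^2 mod 29 = 24^2 = 25
  -> s = B^a = 25

Answer: 25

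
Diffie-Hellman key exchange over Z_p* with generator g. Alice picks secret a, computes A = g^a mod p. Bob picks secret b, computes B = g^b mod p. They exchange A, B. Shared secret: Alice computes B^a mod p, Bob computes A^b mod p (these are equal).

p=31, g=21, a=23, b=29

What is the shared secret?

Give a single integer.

A = 21^23 mod 31  (bits of 23 = 10111)
  bit 0 = 1: r = r^2 * 21 mod 31 = 1^2 * 21 = 1*21 = 21
  bit 1 = 0: r = r^2 mod 31 = 21^2 = 7
  bit 2 = 1: r = r^2 * 21 mod 31 = 7^2 * 21 = 18*21 = 6
  bit 3 = 1: r = r^2 * 21 mod 31 = 6^2 * 21 = 5*21 = 12
  bit 4 = 1: r = r^2 * 21 mod 31 = 12^2 * 21 = 20*21 = 17
  -> A = 17
B = 21^29 mod 31  (bits of 29 = 11101)
  bit 0 = 1: r = r^2 * 21 mod 31 = 1^2 * 21 = 1*21 = 21
  bit 1 = 1: r = r^2 * 21 mod 31 = 21^2 * 21 = 7*21 = 23
  bit 2 = 1: r = r^2 * 21 mod 31 = 23^2 * 21 = 2*21 = 11
  bit 3 = 0: r = r^2 mod 31 = 11^2 = 28
  bit 4 = 1: r = r^2 * 21 mod 31 = 28^2 * 21 = 9*21 = 3
  -> B = 3
s = B^a = 3^23 mod 31  (bits of 23 = 10111)
  bit 0 = 1: r = r^2 * 3 mod 31 = 1^2 * 3 = 1*3 = 3
  bit 1 = 0: r = r^2 mod 31 = 3^2 = 9
  bit 2 = 1: r = r^2 * 3 mod 31 = 9^2 * 3 = 19*3 = 26
  bit 3 = 1: r = r^2 * 3 mod 31 = 26^2 * 3 = 25*3 = 13
  bit 4 = 1: r = r^2 * 3 mod 31 = 13^2 * 3 = 14*3 = 11
  -> s = B^a = 11

Answer: 11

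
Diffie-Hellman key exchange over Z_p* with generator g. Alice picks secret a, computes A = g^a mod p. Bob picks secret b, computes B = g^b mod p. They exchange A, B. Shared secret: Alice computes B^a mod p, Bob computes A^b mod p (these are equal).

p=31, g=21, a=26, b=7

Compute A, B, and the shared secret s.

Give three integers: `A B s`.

A = 21^26 mod 31  (bits of 26 = 11010)
  bit 0 = 1: r = r^2 * 21 mod 31 = 1^2 * 21 = 1*21 = 21
  bit 1 = 1: r = r^2 * 21 mod 31 = 21^2 * 21 = 7*21 = 23
  bit 2 = 0: r = r^2 mod 31 = 23^2 = 2
  bit 3 = 1: r = r^2 * 21 mod 31 = 2^2 * 21 = 4*21 = 22
  bit 4 = 0: r = r^2 mod 31 = 22^2 = 19
  -> A = 19
B = 21^7 mod 31  (bits of 7 = 111)
  bit 0 = 1: r = r^2 * 21 mod 31 = 1^2 * 21 = 1*21 = 21
  bit 1 = 1: r = r^2 * 21 mod 31 = 21^2 * 21 = 7*21 = 23
  bit 2 = 1: r = r^2 * 21 mod 31 = 23^2 * 21 = 2*21 = 11
  -> B = 11
s = B^a = 11^26 mod 31  (bits of 26 = 11010)
  bit 0 = 1: r = r^2 * 11 mod 31 = 1^2 * 11 = 1*11 = 11
  bit 1 = 1: r = r^2 * 11 mod 31 = 11^2 * 11 = 28*11 = 29
  bit 2 = 0: r = r^2 mod 31 = 29^2 = 4
  bit 3 = 1: r = r^2 * 11 mod 31 = 4^2 * 11 = 16*11 = 21
  bit 4 = 0: r = r^2 mod 31 = 21^2 = 7
  -> s = B^a = 7

Answer: 19 11 7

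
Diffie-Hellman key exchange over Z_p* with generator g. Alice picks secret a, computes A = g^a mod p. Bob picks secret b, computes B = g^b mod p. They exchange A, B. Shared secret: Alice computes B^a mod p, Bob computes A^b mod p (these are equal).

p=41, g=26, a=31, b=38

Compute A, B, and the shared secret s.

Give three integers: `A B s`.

A = 26^31 mod 41  (bits of 31 = 11111)
  bit 0 = 1: r = r^2 * 26 mod 41 = 1^2 * 26 = 1*26 = 26
  bit 1 = 1: r = r^2 * 26 mod 41 = 26^2 * 26 = 20*26 = 28
  bit 2 = 1: r = r^2 * 26 mod 41 = 28^2 * 26 = 5*26 = 7
  bit 3 = 1: r = r^2 * 26 mod 41 = 7^2 * 26 = 8*26 = 3
  bit 4 = 1: r = r^2 * 26 mod 41 = 3^2 * 26 = 9*26 = 29
  -> A = 29
B = 26^38 mod 41  (bits of 38 = 100110)
  bit 0 = 1: r = r^2 * 26 mod 41 = 1^2 * 26 = 1*26 = 26
  bit 1 = 0: r = r^2 mod 41 = 26^2 = 20
  bit 2 = 0: r = r^2 mod 41 = 20^2 = 31
  bit 3 = 1: r = r^2 * 26 mod 41 = 31^2 * 26 = 18*26 = 17
  bit 4 = 1: r = r^2 * 26 mod 41 = 17^2 * 26 = 2*26 = 11
  bit 5 = 0: r = r^2 mod 41 = 11^2 = 39
  -> B = 39
s = B^a = 39^31 mod 41  (bits of 31 = 11111)
  bit 0 = 1: r = r^2 * 39 mod 41 = 1^2 * 39 = 1*39 = 39
  bit 1 = 1: r = r^2 * 39 mod 41 = 39^2 * 39 = 4*39 = 33
  bit 2 = 1: r = r^2 * 39 mod 41 = 33^2 * 39 = 23*39 = 36
  bit 3 = 1: r = r^2 * 39 mod 41 = 36^2 * 39 = 25*39 = 32
  bit 4 = 1: r = r^2 * 39 mod 41 = 32^2 * 39 = 40*39 = 2
  -> s = B^a = 2

Answer: 29 39 2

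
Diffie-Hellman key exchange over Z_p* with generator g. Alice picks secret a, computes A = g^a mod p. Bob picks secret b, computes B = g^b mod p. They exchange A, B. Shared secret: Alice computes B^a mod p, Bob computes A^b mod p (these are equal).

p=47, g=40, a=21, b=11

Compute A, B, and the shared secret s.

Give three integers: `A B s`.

Answer: 23 11 40

Derivation:
A = 40^21 mod 47  (bits of 21 = 10101)
  bit 0 = 1: r = r^2 * 40 mod 47 = 1^2 * 40 = 1*40 = 40
  bit 1 = 0: r = r^2 mod 47 = 40^2 = 2
  bit 2 = 1: r = r^2 * 40 mod 47 = 2^2 * 40 = 4*40 = 19
  bit 3 = 0: r = r^2 mod 47 = 19^2 = 32
  bit 4 = 1: r = r^2 * 40 mod 47 = 32^2 * 40 = 37*40 = 23
  -> A = 23
B = 40^11 mod 47  (bits of 11 = 1011)
  bit 0 = 1: r = r^2 * 40 mod 47 = 1^2 * 40 = 1*40 = 40
  bit 1 = 0: r = r^2 mod 47 = 40^2 = 2
  bit 2 = 1: r = r^2 * 40 mod 47 = 2^2 * 40 = 4*40 = 19
  bit 3 = 1: r = r^2 * 40 mod 47 = 19^2 * 40 = 32*40 = 11
  -> B = 11
s = B^a = 11^21 mod 47  (bits of 21 = 10101)
  bit 0 = 1: r = r^2 * 11 mod 47 = 1^2 * 11 = 1*11 = 11
  bit 1 = 0: r = r^2 mod 47 = 11^2 = 27
  bit 2 = 1: r = r^2 * 11 mod 47 = 27^2 * 11 = 24*11 = 29
  bit 3 = 0: r = r^2 mod 47 = 29^2 = 42
  bit 4 = 1: r = r^2 * 11 mod 47 = 42^2 * 11 = 25*11 = 40
  -> s = B^a = 40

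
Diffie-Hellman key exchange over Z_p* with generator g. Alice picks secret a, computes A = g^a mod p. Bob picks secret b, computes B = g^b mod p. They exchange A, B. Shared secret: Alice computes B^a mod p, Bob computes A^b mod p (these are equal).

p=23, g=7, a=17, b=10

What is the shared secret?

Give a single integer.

Answer: 6

Derivation:
A = 7^17 mod 23  (bits of 17 = 10001)
  bit 0 = 1: r = r^2 * 7 mod 23 = 1^2 * 7 = 1*7 = 7
  bit 1 = 0: r = r^2 mod 23 = 7^2 = 3
  bit 2 = 0: r = r^2 mod 23 = 3^2 = 9
  bit 3 = 0: r = r^2 mod 23 = 9^2 = 12
  bit 4 = 1: r = r^2 * 7 mod 23 = 12^2 * 7 = 6*7 = 19
  -> A = 19
B = 7^10 mod 23  (bits of 10 = 1010)
  bit 0 = 1: r = r^2 * 7 mod 23 = 1^2 * 7 = 1*7 = 7
  bit 1 = 0: r = r^2 mod 23 = 7^2 = 3
  bit 2 = 1: r = r^2 * 7 mod 23 = 3^2 * 7 = 9*7 = 17
  bit 3 = 0: r = r^2 mod 23 = 17^2 = 13
  -> B = 13
s = B^a = 13^17 mod 23  (bits of 17 = 10001)
  bit 0 = 1: r = r^2 * 13 mod 23 = 1^2 * 13 = 1*13 = 13
  bit 1 = 0: r = r^2 mod 23 = 13^2 = 8
  bit 2 = 0: r = r^2 mod 23 = 8^2 = 18
  bit 3 = 0: r = r^2 mod 23 = 18^2 = 2
  bit 4 = 1: r = r^2 * 13 mod 23 = 2^2 * 13 = 4*13 = 6
  -> s = B^a = 6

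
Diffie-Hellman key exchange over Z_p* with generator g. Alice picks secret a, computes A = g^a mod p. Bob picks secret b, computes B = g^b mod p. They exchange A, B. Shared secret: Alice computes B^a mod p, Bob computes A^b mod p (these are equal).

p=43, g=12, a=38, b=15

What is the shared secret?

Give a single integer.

A = 12^38 mod 43  (bits of 38 = 100110)
  bit 0 = 1: r = r^2 * 12 mod 43 = 1^2 * 12 = 1*12 = 12
  bit 1 = 0: r = r^2 mod 43 = 12^2 = 15
  bit 2 = 0: r = r^2 mod 43 = 15^2 = 10
  bit 3 = 1: r = r^2 * 12 mod 43 = 10^2 * 12 = 14*12 = 39
  bit 4 = 1: r = r^2 * 12 mod 43 = 39^2 * 12 = 16*12 = 20
  bit 5 = 0: r = r^2 mod 43 = 20^2 = 13
  -> A = 13
B = 12^15 mod 43  (bits of 15 = 1111)
  bit 0 = 1: r = r^2 * 12 mod 43 = 1^2 * 12 = 1*12 = 12
  bit 1 = 1: r = r^2 * 12 mod 43 = 12^2 * 12 = 15*12 = 8
  bit 2 = 1: r = r^2 * 12 mod 43 = 8^2 * 12 = 21*12 = 37
  bit 3 = 1: r = r^2 * 12 mod 43 = 37^2 * 12 = 36*12 = 2
  -> B = 2
s = B^a = 2^38 mod 43  (bits of 38 = 100110)
  bit 0 = 1: r = r^2 * 2 mod 43 = 1^2 * 2 = 1*2 = 2
  bit 1 = 0: r = r^2 mod 43 = 2^2 = 4
  bit 2 = 0: r = r^2 mod 43 = 4^2 = 16
  bit 3 = 1: r = r^2 * 2 mod 43 = 16^2 * 2 = 41*2 = 39
  bit 4 = 1: r = r^2 * 2 mod 43 = 39^2 * 2 = 16*2 = 32
  bit 5 = 0: r = r^2 mod 43 = 32^2 = 35
  -> s = B^a = 35

Answer: 35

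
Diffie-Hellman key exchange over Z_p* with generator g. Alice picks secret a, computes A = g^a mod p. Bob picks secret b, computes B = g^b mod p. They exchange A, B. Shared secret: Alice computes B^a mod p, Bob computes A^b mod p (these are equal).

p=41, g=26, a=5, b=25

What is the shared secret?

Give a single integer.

A = 26^5 mod 41  (bits of 5 = 101)
  bit 0 = 1: r = r^2 * 26 mod 41 = 1^2 * 26 = 1*26 = 26
  bit 1 = 0: r = r^2 mod 41 = 26^2 = 20
  bit 2 = 1: r = r^2 * 26 mod 41 = 20^2 * 26 = 31*26 = 27
  -> A = 27
B = 26^25 mod 41  (bits of 25 = 11001)
  bit 0 = 1: r = r^2 * 26 mod 41 = 1^2 * 26 = 1*26 = 26
  bit 1 = 1: r = r^2 * 26 mod 41 = 26^2 * 26 = 20*26 = 28
  bit 2 = 0: r = r^2 mod 41 = 28^2 = 5
  bit 3 = 0: r = r^2 mod 41 = 5^2 = 25
  bit 4 = 1: r = r^2 * 26 mod 41 = 25^2 * 26 = 10*26 = 14
  -> B = 14
s = B^a = 14^5 mod 41  (bits of 5 = 101)
  bit 0 = 1: r = r^2 * 14 mod 41 = 1^2 * 14 = 1*14 = 14
  bit 1 = 0: r = r^2 mod 41 = 14^2 = 32
  bit 2 = 1: r = r^2 * 14 mod 41 = 32^2 * 14 = 40*14 = 27
  -> s = B^a = 27

Answer: 27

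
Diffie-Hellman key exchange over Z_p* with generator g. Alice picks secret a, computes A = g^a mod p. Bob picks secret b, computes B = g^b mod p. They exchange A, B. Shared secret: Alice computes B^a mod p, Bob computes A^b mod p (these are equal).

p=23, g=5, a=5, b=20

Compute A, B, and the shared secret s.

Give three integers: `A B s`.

A = 5^5 mod 23  (bits of 5 = 101)
  bit 0 = 1: r = r^2 * 5 mod 23 = 1^2 * 5 = 1*5 = 5
  bit 1 = 0: r = r^2 mod 23 = 5^2 = 2
  bit 2 = 1: r = r^2 * 5 mod 23 = 2^2 * 5 = 4*5 = 20
  -> A = 20
B = 5^20 mod 23  (bits of 20 = 10100)
  bit 0 = 1: r = r^2 * 5 mod 23 = 1^2 * 5 = 1*5 = 5
  bit 1 = 0: r = r^2 mod 23 = 5^2 = 2
  bit 2 = 1: r = r^2 * 5 mod 23 = 2^2 * 5 = 4*5 = 20
  bit 3 = 0: r = r^2 mod 23 = 20^2 = 9
  bit 4 = 0: r = r^2 mod 23 = 9^2 = 12
  -> B = 12
s = B^a = 12^5 mod 23  (bits of 5 = 101)
  bit 0 = 1: r = r^2 * 12 mod 23 = 1^2 * 12 = 1*12 = 12
  bit 1 = 0: r = r^2 mod 23 = 12^2 = 6
  bit 2 = 1: r = r^2 * 12 mod 23 = 6^2 * 12 = 13*12 = 18
  -> s = B^a = 18

Answer: 20 12 18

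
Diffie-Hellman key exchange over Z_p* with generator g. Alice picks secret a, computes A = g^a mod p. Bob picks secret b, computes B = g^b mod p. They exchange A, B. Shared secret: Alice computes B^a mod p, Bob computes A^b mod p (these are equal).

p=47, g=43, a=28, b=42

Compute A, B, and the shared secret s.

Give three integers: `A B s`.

Answer: 37 9 17

Derivation:
A = 43^28 mod 47  (bits of 28 = 11100)
  bit 0 = 1: r = r^2 * 43 mod 47 = 1^2 * 43 = 1*43 = 43
  bit 1 = 1: r = r^2 * 43 mod 47 = 43^2 * 43 = 16*43 = 30
  bit 2 = 1: r = r^2 * 43 mod 47 = 30^2 * 43 = 7*43 = 19
  bit 3 = 0: r = r^2 mod 47 = 19^2 = 32
  bit 4 = 0: r = r^2 mod 47 = 32^2 = 37
  -> A = 37
B = 43^42 mod 47  (bits of 42 = 101010)
  bit 0 = 1: r = r^2 * 43 mod 47 = 1^2 * 43 = 1*43 = 43
  bit 1 = 0: r = r^2 mod 47 = 43^2 = 16
  bit 2 = 1: r = r^2 * 43 mod 47 = 16^2 * 43 = 21*43 = 10
  bit 3 = 0: r = r^2 mod 47 = 10^2 = 6
  bit 4 = 1: r = r^2 * 43 mod 47 = 6^2 * 43 = 36*43 = 44
  bit 5 = 0: r = r^2 mod 47 = 44^2 = 9
  -> B = 9
s = B^a = 9^28 mod 47  (bits of 28 = 11100)
  bit 0 = 1: r = r^2 * 9 mod 47 = 1^2 * 9 = 1*9 = 9
  bit 1 = 1: r = r^2 * 9 mod 47 = 9^2 * 9 = 34*9 = 24
  bit 2 = 1: r = r^2 * 9 mod 47 = 24^2 * 9 = 12*9 = 14
  bit 3 = 0: r = r^2 mod 47 = 14^2 = 8
  bit 4 = 0: r = r^2 mod 47 = 8^2 = 17
  -> s = B^a = 17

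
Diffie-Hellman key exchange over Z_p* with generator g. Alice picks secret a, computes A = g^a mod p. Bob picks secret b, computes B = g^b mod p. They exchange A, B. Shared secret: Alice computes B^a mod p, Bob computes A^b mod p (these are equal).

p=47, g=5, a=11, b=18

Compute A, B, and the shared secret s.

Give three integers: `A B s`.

A = 5^11 mod 47  (bits of 11 = 1011)
  bit 0 = 1: r = r^2 * 5 mod 47 = 1^2 * 5 = 1*5 = 5
  bit 1 = 0: r = r^2 mod 47 = 5^2 = 25
  bit 2 = 1: r = r^2 * 5 mod 47 = 25^2 * 5 = 14*5 = 23
  bit 3 = 1: r = r^2 * 5 mod 47 = 23^2 * 5 = 12*5 = 13
  -> A = 13
B = 5^18 mod 47  (bits of 18 = 10010)
  bit 0 = 1: r = r^2 * 5 mod 47 = 1^2 * 5 = 1*5 = 5
  bit 1 = 0: r = r^2 mod 47 = 5^2 = 25
  bit 2 = 0: r = r^2 mod 47 = 25^2 = 14
  bit 3 = 1: r = r^2 * 5 mod 47 = 14^2 * 5 = 8*5 = 40
  bit 4 = 0: r = r^2 mod 47 = 40^2 = 2
  -> B = 2
s = B^a = 2^11 mod 47  (bits of 11 = 1011)
  bit 0 = 1: r = r^2 * 2 mod 47 = 1^2 * 2 = 1*2 = 2
  bit 1 = 0: r = r^2 mod 47 = 2^2 = 4
  bit 2 = 1: r = r^2 * 2 mod 47 = 4^2 * 2 = 16*2 = 32
  bit 3 = 1: r = r^2 * 2 mod 47 = 32^2 * 2 = 37*2 = 27
  -> s = B^a = 27

Answer: 13 2 27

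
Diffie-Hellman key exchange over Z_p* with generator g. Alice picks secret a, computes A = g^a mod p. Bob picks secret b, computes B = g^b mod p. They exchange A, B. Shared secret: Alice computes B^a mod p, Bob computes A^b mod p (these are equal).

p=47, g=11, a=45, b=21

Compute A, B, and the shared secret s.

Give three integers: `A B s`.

Answer: 30 40 20

Derivation:
A = 11^45 mod 47  (bits of 45 = 101101)
  bit 0 = 1: r = r^2 * 11 mod 47 = 1^2 * 11 = 1*11 = 11
  bit 1 = 0: r = r^2 mod 47 = 11^2 = 27
  bit 2 = 1: r = r^2 * 11 mod 47 = 27^2 * 11 = 24*11 = 29
  bit 3 = 1: r = r^2 * 11 mod 47 = 29^2 * 11 = 42*11 = 39
  bit 4 = 0: r = r^2 mod 47 = 39^2 = 17
  bit 5 = 1: r = r^2 * 11 mod 47 = 17^2 * 11 = 7*11 = 30
  -> A = 30
B = 11^21 mod 47  (bits of 21 = 10101)
  bit 0 = 1: r = r^2 * 11 mod 47 = 1^2 * 11 = 1*11 = 11
  bit 1 = 0: r = r^2 mod 47 = 11^2 = 27
  bit 2 = 1: r = r^2 * 11 mod 47 = 27^2 * 11 = 24*11 = 29
  bit 3 = 0: r = r^2 mod 47 = 29^2 = 42
  bit 4 = 1: r = r^2 * 11 mod 47 = 42^2 * 11 = 25*11 = 40
  -> B = 40
s = B^a = 40^45 mod 47  (bits of 45 = 101101)
  bit 0 = 1: r = r^2 * 40 mod 47 = 1^2 * 40 = 1*40 = 40
  bit 1 = 0: r = r^2 mod 47 = 40^2 = 2
  bit 2 = 1: r = r^2 * 40 mod 47 = 2^2 * 40 = 4*40 = 19
  bit 3 = 1: r = r^2 * 40 mod 47 = 19^2 * 40 = 32*40 = 11
  bit 4 = 0: r = r^2 mod 47 = 11^2 = 27
  bit 5 = 1: r = r^2 * 40 mod 47 = 27^2 * 40 = 24*40 = 20
  -> s = B^a = 20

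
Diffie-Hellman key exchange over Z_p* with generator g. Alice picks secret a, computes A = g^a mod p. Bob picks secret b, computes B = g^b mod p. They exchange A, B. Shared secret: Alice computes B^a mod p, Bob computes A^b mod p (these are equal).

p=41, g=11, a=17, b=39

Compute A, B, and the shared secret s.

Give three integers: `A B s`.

A = 11^17 mod 41  (bits of 17 = 10001)
  bit 0 = 1: r = r^2 * 11 mod 41 = 1^2 * 11 = 1*11 = 11
  bit 1 = 0: r = r^2 mod 41 = 11^2 = 39
  bit 2 = 0: r = r^2 mod 41 = 39^2 = 4
  bit 3 = 0: r = r^2 mod 41 = 4^2 = 16
  bit 4 = 1: r = r^2 * 11 mod 41 = 16^2 * 11 = 10*11 = 28
  -> A = 28
B = 11^39 mod 41  (bits of 39 = 100111)
  bit 0 = 1: r = r^2 * 11 mod 41 = 1^2 * 11 = 1*11 = 11
  bit 1 = 0: r = r^2 mod 41 = 11^2 = 39
  bit 2 = 0: r = r^2 mod 41 = 39^2 = 4
  bit 3 = 1: r = r^2 * 11 mod 41 = 4^2 * 11 = 16*11 = 12
  bit 4 = 1: r = r^2 * 11 mod 41 = 12^2 * 11 = 21*11 = 26
  bit 5 = 1: r = r^2 * 11 mod 41 = 26^2 * 11 = 20*11 = 15
  -> B = 15
s = B^a = 15^17 mod 41  (bits of 17 = 10001)
  bit 0 = 1: r = r^2 * 15 mod 41 = 1^2 * 15 = 1*15 = 15
  bit 1 = 0: r = r^2 mod 41 = 15^2 = 20
  bit 2 = 0: r = r^2 mod 41 = 20^2 = 31
  bit 3 = 0: r = r^2 mod 41 = 31^2 = 18
  bit 4 = 1: r = r^2 * 15 mod 41 = 18^2 * 15 = 37*15 = 22
  -> s = B^a = 22

Answer: 28 15 22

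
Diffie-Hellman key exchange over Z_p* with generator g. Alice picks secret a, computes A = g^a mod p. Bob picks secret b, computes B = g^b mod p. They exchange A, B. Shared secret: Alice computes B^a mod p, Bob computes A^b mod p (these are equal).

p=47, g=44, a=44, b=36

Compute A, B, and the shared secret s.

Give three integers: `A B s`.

Answer: 21 36 7

Derivation:
A = 44^44 mod 47  (bits of 44 = 101100)
  bit 0 = 1: r = r^2 * 44 mod 47 = 1^2 * 44 = 1*44 = 44
  bit 1 = 0: r = r^2 mod 47 = 44^2 = 9
  bit 2 = 1: r = r^2 * 44 mod 47 = 9^2 * 44 = 34*44 = 39
  bit 3 = 1: r = r^2 * 44 mod 47 = 39^2 * 44 = 17*44 = 43
  bit 4 = 0: r = r^2 mod 47 = 43^2 = 16
  bit 5 = 0: r = r^2 mod 47 = 16^2 = 21
  -> A = 21
B = 44^36 mod 47  (bits of 36 = 100100)
  bit 0 = 1: r = r^2 * 44 mod 47 = 1^2 * 44 = 1*44 = 44
  bit 1 = 0: r = r^2 mod 47 = 44^2 = 9
  bit 2 = 0: r = r^2 mod 47 = 9^2 = 34
  bit 3 = 1: r = r^2 * 44 mod 47 = 34^2 * 44 = 28*44 = 10
  bit 4 = 0: r = r^2 mod 47 = 10^2 = 6
  bit 5 = 0: r = r^2 mod 47 = 6^2 = 36
  -> B = 36
s = B^a = 36^44 mod 47  (bits of 44 = 101100)
  bit 0 = 1: r = r^2 * 36 mod 47 = 1^2 * 36 = 1*36 = 36
  bit 1 = 0: r = r^2 mod 47 = 36^2 = 27
  bit 2 = 1: r = r^2 * 36 mod 47 = 27^2 * 36 = 24*36 = 18
  bit 3 = 1: r = r^2 * 36 mod 47 = 18^2 * 36 = 42*36 = 8
  bit 4 = 0: r = r^2 mod 47 = 8^2 = 17
  bit 5 = 0: r = r^2 mod 47 = 17^2 = 7
  -> s = B^a = 7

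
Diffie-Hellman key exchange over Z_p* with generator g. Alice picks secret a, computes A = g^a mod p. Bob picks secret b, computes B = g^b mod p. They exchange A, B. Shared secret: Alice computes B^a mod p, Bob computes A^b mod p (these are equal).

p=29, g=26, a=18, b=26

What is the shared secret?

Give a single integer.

A = 26^18 mod 29  (bits of 18 = 10010)
  bit 0 = 1: r = r^2 * 26 mod 29 = 1^2 * 26 = 1*26 = 26
  bit 1 = 0: r = r^2 mod 29 = 26^2 = 9
  bit 2 = 0: r = r^2 mod 29 = 9^2 = 23
  bit 3 = 1: r = r^2 * 26 mod 29 = 23^2 * 26 = 7*26 = 8
  bit 4 = 0: r = r^2 mod 29 = 8^2 = 6
  -> A = 6
B = 26^26 mod 29  (bits of 26 = 11010)
  bit 0 = 1: r = r^2 * 26 mod 29 = 1^2 * 26 = 1*26 = 26
  bit 1 = 1: r = r^2 * 26 mod 29 = 26^2 * 26 = 9*26 = 2
  bit 2 = 0: r = r^2 mod 29 = 2^2 = 4
  bit 3 = 1: r = r^2 * 26 mod 29 = 4^2 * 26 = 16*26 = 10
  bit 4 = 0: r = r^2 mod 29 = 10^2 = 13
  -> B = 13
s = B^a = 13^18 mod 29  (bits of 18 = 10010)
  bit 0 = 1: r = r^2 * 13 mod 29 = 1^2 * 13 = 1*13 = 13
  bit 1 = 0: r = r^2 mod 29 = 13^2 = 24
  bit 2 = 0: r = r^2 mod 29 = 24^2 = 25
  bit 3 = 1: r = r^2 * 13 mod 29 = 25^2 * 13 = 16*13 = 5
  bit 4 = 0: r = r^2 mod 29 = 5^2 = 25
  -> s = B^a = 25

Answer: 25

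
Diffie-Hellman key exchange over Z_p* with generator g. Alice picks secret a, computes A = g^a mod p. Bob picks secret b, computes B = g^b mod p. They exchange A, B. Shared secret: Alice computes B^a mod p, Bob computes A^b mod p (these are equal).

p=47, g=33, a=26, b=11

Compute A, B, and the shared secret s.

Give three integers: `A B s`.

A = 33^26 mod 47  (bits of 26 = 11010)
  bit 0 = 1: r = r^2 * 33 mod 47 = 1^2 * 33 = 1*33 = 33
  bit 1 = 1: r = r^2 * 33 mod 47 = 33^2 * 33 = 8*33 = 29
  bit 2 = 0: r = r^2 mod 47 = 29^2 = 42
  bit 3 = 1: r = r^2 * 33 mod 47 = 42^2 * 33 = 25*33 = 26
  bit 4 = 0: r = r^2 mod 47 = 26^2 = 18
  -> A = 18
B = 33^11 mod 47  (bits of 11 = 1011)
  bit 0 = 1: r = r^2 * 33 mod 47 = 1^2 * 33 = 1*33 = 33
  bit 1 = 0: r = r^2 mod 47 = 33^2 = 8
  bit 2 = 1: r = r^2 * 33 mod 47 = 8^2 * 33 = 17*33 = 44
  bit 3 = 1: r = r^2 * 33 mod 47 = 44^2 * 33 = 9*33 = 15
  -> B = 15
s = B^a = 15^26 mod 47  (bits of 26 = 11010)
  bit 0 = 1: r = r^2 * 15 mod 47 = 1^2 * 15 = 1*15 = 15
  bit 1 = 1: r = r^2 * 15 mod 47 = 15^2 * 15 = 37*15 = 38
  bit 2 = 0: r = r^2 mod 47 = 38^2 = 34
  bit 3 = 1: r = r^2 * 15 mod 47 = 34^2 * 15 = 28*15 = 44
  bit 4 = 0: r = r^2 mod 47 = 44^2 = 9
  -> s = B^a = 9

Answer: 18 15 9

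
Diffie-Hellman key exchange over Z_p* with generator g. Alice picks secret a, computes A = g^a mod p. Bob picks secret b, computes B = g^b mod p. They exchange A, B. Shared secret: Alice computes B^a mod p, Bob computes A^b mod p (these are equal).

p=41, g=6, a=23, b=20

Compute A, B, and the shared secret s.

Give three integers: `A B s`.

Answer: 30 40 40

Derivation:
A = 6^23 mod 41  (bits of 23 = 10111)
  bit 0 = 1: r = r^2 * 6 mod 41 = 1^2 * 6 = 1*6 = 6
  bit 1 = 0: r = r^2 mod 41 = 6^2 = 36
  bit 2 = 1: r = r^2 * 6 mod 41 = 36^2 * 6 = 25*6 = 27
  bit 3 = 1: r = r^2 * 6 mod 41 = 27^2 * 6 = 32*6 = 28
  bit 4 = 1: r = r^2 * 6 mod 41 = 28^2 * 6 = 5*6 = 30
  -> A = 30
B = 6^20 mod 41  (bits of 20 = 10100)
  bit 0 = 1: r = r^2 * 6 mod 41 = 1^2 * 6 = 1*6 = 6
  bit 1 = 0: r = r^2 mod 41 = 6^2 = 36
  bit 2 = 1: r = r^2 * 6 mod 41 = 36^2 * 6 = 25*6 = 27
  bit 3 = 0: r = r^2 mod 41 = 27^2 = 32
  bit 4 = 0: r = r^2 mod 41 = 32^2 = 40
  -> B = 40
s = B^a = 40^23 mod 41  (bits of 23 = 10111)
  bit 0 = 1: r = r^2 * 40 mod 41 = 1^2 * 40 = 1*40 = 40
  bit 1 = 0: r = r^2 mod 41 = 40^2 = 1
  bit 2 = 1: r = r^2 * 40 mod 41 = 1^2 * 40 = 1*40 = 40
  bit 3 = 1: r = r^2 * 40 mod 41 = 40^2 * 40 = 1*40 = 40
  bit 4 = 1: r = r^2 * 40 mod 41 = 40^2 * 40 = 1*40 = 40
  -> s = B^a = 40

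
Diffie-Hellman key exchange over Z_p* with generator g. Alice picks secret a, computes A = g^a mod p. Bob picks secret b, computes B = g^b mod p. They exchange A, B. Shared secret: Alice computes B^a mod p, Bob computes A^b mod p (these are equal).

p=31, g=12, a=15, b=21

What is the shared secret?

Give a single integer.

A = 12^15 mod 31  (bits of 15 = 1111)
  bit 0 = 1: r = r^2 * 12 mod 31 = 1^2 * 12 = 1*12 = 12
  bit 1 = 1: r = r^2 * 12 mod 31 = 12^2 * 12 = 20*12 = 23
  bit 2 = 1: r = r^2 * 12 mod 31 = 23^2 * 12 = 2*12 = 24
  bit 3 = 1: r = r^2 * 12 mod 31 = 24^2 * 12 = 18*12 = 30
  -> A = 30
B = 12^21 mod 31  (bits of 21 = 10101)
  bit 0 = 1: r = r^2 * 12 mod 31 = 1^2 * 12 = 1*12 = 12
  bit 1 = 0: r = r^2 mod 31 = 12^2 = 20
  bit 2 = 1: r = r^2 * 12 mod 31 = 20^2 * 12 = 28*12 = 26
  bit 3 = 0: r = r^2 mod 31 = 26^2 = 25
  bit 4 = 1: r = r^2 * 12 mod 31 = 25^2 * 12 = 5*12 = 29
  -> B = 29
s = B^a = 29^15 mod 31  (bits of 15 = 1111)
  bit 0 = 1: r = r^2 * 29 mod 31 = 1^2 * 29 = 1*29 = 29
  bit 1 = 1: r = r^2 * 29 mod 31 = 29^2 * 29 = 4*29 = 23
  bit 2 = 1: r = r^2 * 29 mod 31 = 23^2 * 29 = 2*29 = 27
  bit 3 = 1: r = r^2 * 29 mod 31 = 27^2 * 29 = 16*29 = 30
  -> s = B^a = 30

Answer: 30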